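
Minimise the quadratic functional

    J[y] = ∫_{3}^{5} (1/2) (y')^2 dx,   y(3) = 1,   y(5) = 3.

The Lagrangian is L = (1/2) (y')^2.
Compute ∂L/∂y = 0, ∂L/∂y' = y'.
The Euler-Lagrange equation d/dx(∂L/∂y') − ∂L/∂y = 0 reduces to
    y'' = 0.
Its general solution is
    y(x) = A x + B,
with A, B fixed by the endpoint conditions.
Applying the endpoint conditions y(3) = 1 and y(5) = 3: solve A·3 + B = 1 and A·5 + B = 3. Subtracting gives A(5 − 3) = 3 − 1, so A = 1, and B = 1 − A·3 = -2. Therefore
    y(x) = x - 2.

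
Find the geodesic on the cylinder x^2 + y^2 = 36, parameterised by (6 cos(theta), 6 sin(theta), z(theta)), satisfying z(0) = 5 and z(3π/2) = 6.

Parameterise the cylinder of radius R = 6 as
    r(θ) = (6 cos θ, 6 sin θ, z(θ)).
The arc-length element is
    ds = sqrt(36 + (dz/dθ)^2) dθ,
so the Lagrangian is L = sqrt(36 + z'^2).
L depends on z' only, not on z or θ, so ∂L/∂z = 0 and
    ∂L/∂z' = z' / sqrt(36 + z'^2).
The Euler-Lagrange equation gives
    d/dθ( z' / sqrt(36 + z'^2) ) = 0,
so z' is constant. Integrating once:
    z(θ) = a θ + b,
a helix on the cylinder (a straight line when the cylinder is unrolled). The constants a, b are determined by the endpoint conditions.
With endpoint conditions z(0) = 5 and z(3π/2) = 6: from z(0) = b we get b = 5, and a·3π/2 + 5 = 6 gives a = 2/(3π), so
    z(θ) = (2/(3π)) θ + 5.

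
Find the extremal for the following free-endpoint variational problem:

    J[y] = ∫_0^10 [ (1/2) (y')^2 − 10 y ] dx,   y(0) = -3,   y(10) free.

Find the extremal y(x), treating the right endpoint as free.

The Lagrangian L = (1/2) (y')^2 − 10 y gives
    ∂L/∂y = −10,   ∂L/∂y' = y'.
Euler-Lagrange: d/dx(y') − (−10) = 0, i.e. y'' + 10 = 0, so
    y(x) = −(10/2) x^2 + C1 x + C2.
Fixed left endpoint y(0) = -3 ⇒ C2 = -3.
The right endpoint x = 10 is free, so the natural (transversality) condition is ∂L/∂y' |_{x=10} = 0, i.e. y'(10) = 0.
Compute y'(x) = −10 x + C1, so y'(10) = −100 + C1 = 0 ⇒ C1 = 100.
Therefore the extremal is
    y(x) = −5 x^2 + 100 x − 3.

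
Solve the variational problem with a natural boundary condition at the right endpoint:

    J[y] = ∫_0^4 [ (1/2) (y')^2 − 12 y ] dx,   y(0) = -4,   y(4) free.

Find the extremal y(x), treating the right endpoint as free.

The Lagrangian L = (1/2) (y')^2 − 12 y gives
    ∂L/∂y = −12,   ∂L/∂y' = y'.
Euler-Lagrange: d/dx(y') − (−12) = 0, i.e. y'' + 12 = 0, so
    y(x) = −(12/2) x^2 + C1 x + C2.
Fixed left endpoint y(0) = -4 ⇒ C2 = -4.
The right endpoint x = 4 is free, so the natural (transversality) condition is ∂L/∂y' |_{x=4} = 0, i.e. y'(4) = 0.
Compute y'(x) = −12 x + C1, so y'(4) = −48 + C1 = 0 ⇒ C1 = 48.
Therefore the extremal is
    y(x) = −6 x^2 + 48 x − 4.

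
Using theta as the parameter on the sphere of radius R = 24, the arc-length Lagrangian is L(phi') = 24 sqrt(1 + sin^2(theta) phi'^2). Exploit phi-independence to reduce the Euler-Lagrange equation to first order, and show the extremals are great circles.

On the sphere of radius R = 24 with spherical coordinates (θ, φ), the induced metric is
    ds^2 = 576(dθ^2 + sin^2(θ) dφ^2).
Parameterise by θ; the arc-length functional is
    J[φ] = ∫ 24 sqrt(1 + sin^2(θ) (dφ/dθ)^2) dθ,
so L = 24 sqrt(1 + sin^2(θ) φ'^2). Compute
    ∂L/∂φ = 0  (L has no explicit φ dependence),
    ∂L/∂φ' = 24 sin^2(θ) φ' / sqrt(1 + sin^2(θ) φ'^2).
Since ∂L/∂φ = 0, the Euler-Lagrange equation
    d/dθ(∂L/∂φ') − ∂L/∂φ = 0
reduces to d/dθ(∂L/∂φ') = 0, i.e. the momentum conjugate to φ is conserved:
    24 sin^2(θ) φ' / sqrt(1 + sin^2(θ) φ'^2) = C.
The overall factor of 24 is constant, so dividing through gives Clairaut's relation sin^2(θ) φ' / sqrt(1 + sin^2(θ) φ'^2) = C' (with C' = C/24). Solving for φ' and integrating gives the great-circle family
    cot(θ) = A cos(φ − φ_0),
i.e. the intersection of the sphere with a plane through the origin. The two constants A and φ_0 (equivalently C and one phase) are fixed by the two endpoint conditions.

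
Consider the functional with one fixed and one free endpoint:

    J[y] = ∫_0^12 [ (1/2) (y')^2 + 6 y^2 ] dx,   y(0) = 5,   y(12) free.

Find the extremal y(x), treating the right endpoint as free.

The Lagrangian L = (1/2) (y')^2 + 6 y^2 gives
    ∂L/∂y = 12 y,   ∂L/∂y' = y'.
Euler-Lagrange: y'' − 12 y = 0.
With k = sqrt(12), the general solution is
    y(x) = A cosh(sqrt(12) x) + B sinh(sqrt(12) x).
Fixed left endpoint y(0) = 5 ⇒ A = 5.
The right endpoint x = 12 is free, so the natural (transversality) condition is ∂L/∂y' |_{x=12} = 0, i.e. y'(12) = 0.
Compute y'(x) = A k sinh(k x) + B k cosh(k x), so
    y'(12) = A k sinh(k·12) + B k cosh(k·12) = 0
    ⇒ B = −A tanh(k·12) = − 5 tanh(sqrt(12)·12).
Therefore the extremal is
    y(x) = 5 cosh(sqrt(12) x) − 5 tanh(sqrt(12)·12) sinh(sqrt(12) x).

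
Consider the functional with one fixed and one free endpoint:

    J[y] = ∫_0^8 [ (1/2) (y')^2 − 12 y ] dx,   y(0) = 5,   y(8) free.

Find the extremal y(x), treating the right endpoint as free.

The Lagrangian L = (1/2) (y')^2 − 12 y gives
    ∂L/∂y = −12,   ∂L/∂y' = y'.
Euler-Lagrange: d/dx(y') − (−12) = 0, i.e. y'' + 12 = 0, so
    y(x) = −(12/2) x^2 + C1 x + C2.
Fixed left endpoint y(0) = 5 ⇒ C2 = 5.
The right endpoint x = 8 is free, so the natural (transversality) condition is ∂L/∂y' |_{x=8} = 0, i.e. y'(8) = 0.
Compute y'(x) = −12 x + C1, so y'(8) = −96 + C1 = 0 ⇒ C1 = 96.
Therefore the extremal is
    y(x) = −6 x^2 + 96 x + 5.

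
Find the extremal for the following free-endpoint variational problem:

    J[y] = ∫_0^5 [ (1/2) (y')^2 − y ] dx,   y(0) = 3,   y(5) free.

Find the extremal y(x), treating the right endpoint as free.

The Lagrangian L = (1/2) (y')^2 − y gives
    ∂L/∂y = −1,   ∂L/∂y' = y'.
Euler-Lagrange: d/dx(y') − (−1) = 0, i.e. y'' + 1 = 0, so
    y(x) = −(1/2) x^2 + C1 x + C2.
Fixed left endpoint y(0) = 3 ⇒ C2 = 3.
The right endpoint x = 5 is free, so the natural (transversality) condition is ∂L/∂y' |_{x=5} = 0, i.e. y'(5) = 0.
Compute y'(x) = −1 x + C1, so y'(5) = −5 + C1 = 0 ⇒ C1 = 5.
Therefore the extremal is
    y(x) = −x^2/2 + 5 x + 3.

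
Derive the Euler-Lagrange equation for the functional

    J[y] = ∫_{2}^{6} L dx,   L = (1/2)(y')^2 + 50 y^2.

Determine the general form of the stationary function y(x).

The Lagrangian is L = (1/2)(y')^2 + 50 y^2.
∂L/∂y = 100y.
∂L/∂y' = y'.
The Euler-Lagrange equation d/dx(∂L/∂y') − ∂L/∂y = 0 becomes:
    y'' - 100 y = 0
General solution: y(x) = A e^(10x) + B e^(-10x), where A and B are arbitrary constants fixed by the endpoint conditions.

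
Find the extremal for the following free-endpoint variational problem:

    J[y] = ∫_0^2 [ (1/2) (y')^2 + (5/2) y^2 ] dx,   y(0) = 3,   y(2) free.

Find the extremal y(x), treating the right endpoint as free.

The Lagrangian L = (1/2) (y')^2 + (5/2) y^2 gives
    ∂L/∂y = 5 y,   ∂L/∂y' = y'.
Euler-Lagrange: y'' − 5 y = 0.
With k = sqrt(5), the general solution is
    y(x) = A cosh(sqrt(5) x) + B sinh(sqrt(5) x).
Fixed left endpoint y(0) = 3 ⇒ A = 3.
The right endpoint x = 2 is free, so the natural (transversality) condition is ∂L/∂y' |_{x=2} = 0, i.e. y'(2) = 0.
Compute y'(x) = A k sinh(k x) + B k cosh(k x), so
    y'(2) = A k sinh(k·2) + B k cosh(k·2) = 0
    ⇒ B = −A tanh(k·2) = − 3 tanh(sqrt(5)·2).
Therefore the extremal is
    y(x) = 3 cosh(sqrt(5) x) − 3 tanh(sqrt(5)·2) sinh(sqrt(5) x).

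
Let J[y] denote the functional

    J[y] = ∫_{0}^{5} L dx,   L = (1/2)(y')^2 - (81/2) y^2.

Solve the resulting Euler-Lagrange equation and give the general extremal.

The Lagrangian is L = (1/2)(y')^2 - (81/2) y^2.
∂L/∂y = -81y.
∂L/∂y' = y'.
The Euler-Lagrange equation d/dx(∂L/∂y') − ∂L/∂y = 0 becomes:
    y'' + 81 y = 0
General solution: y(x) = A sin(9x) + B cos(9x), where A and B are arbitrary constants fixed by the endpoint conditions.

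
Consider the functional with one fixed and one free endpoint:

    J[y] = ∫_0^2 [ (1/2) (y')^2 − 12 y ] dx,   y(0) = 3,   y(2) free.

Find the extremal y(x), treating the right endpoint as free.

The Lagrangian L = (1/2) (y')^2 − 12 y gives
    ∂L/∂y = −12,   ∂L/∂y' = y'.
Euler-Lagrange: d/dx(y') − (−12) = 0, i.e. y'' + 12 = 0, so
    y(x) = −(12/2) x^2 + C1 x + C2.
Fixed left endpoint y(0) = 3 ⇒ C2 = 3.
The right endpoint x = 2 is free, so the natural (transversality) condition is ∂L/∂y' |_{x=2} = 0, i.e. y'(2) = 0.
Compute y'(x) = −12 x + C1, so y'(2) = −24 + C1 = 0 ⇒ C1 = 24.
Therefore the extremal is
    y(x) = −6 x^2 + 24 x + 3.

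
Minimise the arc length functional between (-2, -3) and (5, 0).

Arc-length functional: J[y] = ∫ sqrt(1 + (y')^2) dx.
Lagrangian L = sqrt(1 + (y')^2) has no explicit y dependence, so ∂L/∂y = 0 and the Euler-Lagrange equation gives
    d/dx( y' / sqrt(1 + (y')^2) ) = 0  ⇒  y' / sqrt(1 + (y')^2) = const.
Hence y' is constant, so y(x) is affine.
Fitting the endpoints (-2, -3) and (5, 0):
    slope m = (0 − (-3)) / (5 − (-2)) = 3/7,
    intercept c = (-3) − m·(-2) = -15/7.
Extremal: y(x) = (3/7) x - 15/7.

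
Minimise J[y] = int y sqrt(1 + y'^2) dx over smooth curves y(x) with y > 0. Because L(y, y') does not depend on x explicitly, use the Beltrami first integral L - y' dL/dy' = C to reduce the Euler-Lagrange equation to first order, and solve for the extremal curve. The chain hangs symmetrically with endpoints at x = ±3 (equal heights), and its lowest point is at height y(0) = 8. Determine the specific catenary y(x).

The Lagrangian L(y, y') = y sqrt(1 + y'^2) has no explicit x dependence, so the Beltrami identity applies:
    L − y' ∂L/∂y' = C.
Compute ∂L/∂y' = y · y' / sqrt(1 + y'^2). Then
    L − y' ∂L/∂y'
    = y sqrt(1 + y'^2) − y · y'^2 / sqrt(1 + y'^2)
    = y (1 + y'^2 − y'^2) / sqrt(1 + y'^2)
    = y / sqrt(1 + y'^2) = C.
Squaring gives y^2 = C^2 (1 + y'^2), i.e.
    y'^2 = y^2 / C^2 − 1.
Separating variables,
    dy / sqrt(y^2 − C^2) = dx / C,
and integrating gives arccosh(y / C) = (x − a)/C, so
    y(x) = C cosh((x − a)/C),
the catenary. The constants C and a are fixed by the two endpoint conditions (and, for the hanging-chain problem, the length constraint selects C).
Now fit the given data. The endpoints x = ±3 are symmetric at equal height, so the catenary is even about its minimum: a = 0 and y(x) = C cosh(x/C). The lowest point is y(0) = C cosh(0) = C, and we are told y(0) = 8, so C = 8. Therefore
    y(x) = 8 cosh(x/8),
and at the endpoints
    y(±3) = 8 cosh(3/8).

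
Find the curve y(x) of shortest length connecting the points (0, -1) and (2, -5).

Arc-length functional: J[y] = ∫ sqrt(1 + (y')^2) dx.
Lagrangian L = sqrt(1 + (y')^2) has no explicit y dependence, so ∂L/∂y = 0 and the Euler-Lagrange equation gives
    d/dx( y' / sqrt(1 + (y')^2) ) = 0  ⇒  y' / sqrt(1 + (y')^2) = const.
Hence y' is constant, so y(x) is affine.
Fitting the endpoints (0, -1) and (2, -5):
    slope m = ((-5) − (-1)) / (2 − 0) = -2,
    intercept c = (-1) − m·0 = -1.
Extremal: y(x) = -2 x - 1.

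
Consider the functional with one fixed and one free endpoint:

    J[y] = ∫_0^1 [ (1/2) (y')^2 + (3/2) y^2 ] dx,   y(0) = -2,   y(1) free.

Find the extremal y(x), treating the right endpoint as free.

The Lagrangian L = (1/2) (y')^2 + (3/2) y^2 gives
    ∂L/∂y = 3 y,   ∂L/∂y' = y'.
Euler-Lagrange: y'' − 3 y = 0.
With k = sqrt(3), the general solution is
    y(x) = A cosh(sqrt(3) x) + B sinh(sqrt(3) x).
Fixed left endpoint y(0) = -2 ⇒ A = -2.
The right endpoint x = 1 is free, so the natural (transversality) condition is ∂L/∂y' |_{x=1} = 0, i.e. y'(1) = 0.
Compute y'(x) = A k sinh(k x) + B k cosh(k x), so
    y'(1) = A k sinh(k·1) + B k cosh(k·1) = 0
    ⇒ B = −A tanh(k·1) = 2 tanh(sqrt(3)·1).
Therefore the extremal is
    y(x) = −2 cosh(sqrt(3) x) + 2 tanh(sqrt(3)·1) sinh(sqrt(3) x).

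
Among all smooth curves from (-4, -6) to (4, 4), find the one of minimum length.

Arc-length functional: J[y] = ∫ sqrt(1 + (y')^2) dx.
Lagrangian L = sqrt(1 + (y')^2) has no explicit y dependence, so ∂L/∂y = 0 and the Euler-Lagrange equation gives
    d/dx( y' / sqrt(1 + (y')^2) ) = 0  ⇒  y' / sqrt(1 + (y')^2) = const.
Hence y' is constant, so y(x) is affine.
Fitting the endpoints (-4, -6) and (4, 4):
    slope m = (4 − (-6)) / (4 − (-4)) = 5/4,
    intercept c = (-6) − m·(-4) = -1.
Extremal: y(x) = (5/4) x - 1.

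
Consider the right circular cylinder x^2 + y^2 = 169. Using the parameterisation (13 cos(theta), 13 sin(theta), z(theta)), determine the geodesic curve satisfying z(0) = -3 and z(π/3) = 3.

Parameterise the cylinder of radius R = 13 as
    r(θ) = (13 cos θ, 13 sin θ, z(θ)).
The arc-length element is
    ds = sqrt(169 + (dz/dθ)^2) dθ,
so the Lagrangian is L = sqrt(169 + z'^2).
L depends on z' only, not on z or θ, so ∂L/∂z = 0 and
    ∂L/∂z' = z' / sqrt(169 + z'^2).
The Euler-Lagrange equation gives
    d/dθ( z' / sqrt(169 + z'^2) ) = 0,
so z' is constant. Integrating once:
    z(θ) = a θ + b,
a helix on the cylinder (a straight line when the cylinder is unrolled). The constants a, b are determined by the endpoint conditions.
With endpoint conditions z(0) = -3 and z(π/3) = 3: from z(0) = b we get b = -3, and a·π/3 + -3 = 3 gives a = 18/π, so
    z(θ) = (18/π) θ − 3.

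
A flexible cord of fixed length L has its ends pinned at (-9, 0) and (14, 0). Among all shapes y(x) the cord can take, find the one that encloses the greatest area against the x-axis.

Set up the augmented Lagrangian using a multiplier λ for the length constraint:
    F(y, y') = y − λ sqrt(1 + y'^2).
F has no explicit x dependence, so the Beltrami identity yields a first integral
    F − y' ∂F/∂y' = C.
Compute ∂F/∂y' = −λ y' / sqrt(1 + y'^2). Then
    y − λ sqrt(1 + y'^2) + λ y'^2 / sqrt(1 + y'^2) = C
    ⇒  y − λ / sqrt(1 + y'^2) = C.
Solving for y' and integrating gives
    (x − a)^2 + (y − b)^2 = λ^2,
a circular arc of radius λ. The constants a, b are determined by the endpoint conditions y(-9) = y(14) = 0, and λ is fixed implicitly by the length constraint
    ∫_{-9}^{14} sqrt(1 + y'^2) dx = L.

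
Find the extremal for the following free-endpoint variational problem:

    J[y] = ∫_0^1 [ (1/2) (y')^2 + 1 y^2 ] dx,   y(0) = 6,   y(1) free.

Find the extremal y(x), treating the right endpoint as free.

The Lagrangian L = (1/2) (y')^2 + 1 y^2 gives
    ∂L/∂y = 2 y,   ∂L/∂y' = y'.
Euler-Lagrange: y'' − 2 y = 0.
With k = sqrt(2), the general solution is
    y(x) = A cosh(sqrt(2) x) + B sinh(sqrt(2) x).
Fixed left endpoint y(0) = 6 ⇒ A = 6.
The right endpoint x = 1 is free, so the natural (transversality) condition is ∂L/∂y' |_{x=1} = 0, i.e. y'(1) = 0.
Compute y'(x) = A k sinh(k x) + B k cosh(k x), so
    y'(1) = A k sinh(k·1) + B k cosh(k·1) = 0
    ⇒ B = −A tanh(k·1) = − 6 tanh(sqrt(2)·1).
Therefore the extremal is
    y(x) = 6 cosh(sqrt(2) x) − 6 tanh(sqrt(2)·1) sinh(sqrt(2) x).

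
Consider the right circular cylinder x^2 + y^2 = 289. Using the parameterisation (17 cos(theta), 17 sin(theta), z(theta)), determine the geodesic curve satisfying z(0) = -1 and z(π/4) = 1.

Parameterise the cylinder of radius R = 17 as
    r(θ) = (17 cos θ, 17 sin θ, z(θ)).
The arc-length element is
    ds = sqrt(289 + (dz/dθ)^2) dθ,
so the Lagrangian is L = sqrt(289 + z'^2).
L depends on z' only, not on z or θ, so ∂L/∂z = 0 and
    ∂L/∂z' = z' / sqrt(289 + z'^2).
The Euler-Lagrange equation gives
    d/dθ( z' / sqrt(289 + z'^2) ) = 0,
so z' is constant. Integrating once:
    z(θ) = a θ + b,
a helix on the cylinder (a straight line when the cylinder is unrolled). The constants a, b are determined by the endpoint conditions.
With endpoint conditions z(0) = -1 and z(π/4) = 1: from z(0) = b we get b = -1, and a·π/4 + -1 = 1 gives a = 8/π, so
    z(θ) = (8/π) θ − 1.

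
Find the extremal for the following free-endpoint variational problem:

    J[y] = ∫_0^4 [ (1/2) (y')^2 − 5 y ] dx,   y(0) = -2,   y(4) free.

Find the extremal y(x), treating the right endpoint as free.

The Lagrangian L = (1/2) (y')^2 − 5 y gives
    ∂L/∂y = −5,   ∂L/∂y' = y'.
Euler-Lagrange: d/dx(y') − (−5) = 0, i.e. y'' + 5 = 0, so
    y(x) = −(5/2) x^2 + C1 x + C2.
Fixed left endpoint y(0) = -2 ⇒ C2 = -2.
The right endpoint x = 4 is free, so the natural (transversality) condition is ∂L/∂y' |_{x=4} = 0, i.e. y'(4) = 0.
Compute y'(x) = −5 x + C1, so y'(4) = −20 + C1 = 0 ⇒ C1 = 20.
Therefore the extremal is
    y(x) = −(5/2) x^2 + 20 x − 2.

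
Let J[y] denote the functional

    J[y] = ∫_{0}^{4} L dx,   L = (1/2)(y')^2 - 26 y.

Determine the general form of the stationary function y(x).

The Lagrangian is L = (1/2)(y')^2 - 26 y.
∂L/∂y = -26.
∂L/∂y' = y'.
The Euler-Lagrange equation d/dx(∂L/∂y') − ∂L/∂y = 0 becomes:
    y'' + 26 = 0
General solution: y(x) = -13 x^2 + A x + B, where A and B are arbitrary constants fixed by the endpoint conditions.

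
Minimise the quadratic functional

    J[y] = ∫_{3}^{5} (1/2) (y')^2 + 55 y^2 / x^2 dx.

The Lagrangian is L = (1/2) (y')^2 + 55 y^2 / x^2.
Compute ∂L/∂y = 110y/x^2, ∂L/∂y' = y'.
The Euler-Lagrange equation d/dx(∂L/∂y') − ∂L/∂y = 0 reduces to
    y'' − 110/x^2 · y = 0  (x > 0).
Its general solution is
    y(x) = A x^11 + B x^(-10),
with A, B fixed by the endpoint conditions.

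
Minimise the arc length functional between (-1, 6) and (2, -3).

Arc-length functional: J[y] = ∫ sqrt(1 + (y')^2) dx.
Lagrangian L = sqrt(1 + (y')^2) has no explicit y dependence, so ∂L/∂y = 0 and the Euler-Lagrange equation gives
    d/dx( y' / sqrt(1 + (y')^2) ) = 0  ⇒  y' / sqrt(1 + (y')^2) = const.
Hence y' is constant, so y(x) is affine.
Fitting the endpoints (-1, 6) and (2, -3):
    slope m = ((-3) − 6) / (2 − (-1)) = -3,
    intercept c = 6 − m·(-1) = 3.
Extremal: y(x) = -3 x + 3.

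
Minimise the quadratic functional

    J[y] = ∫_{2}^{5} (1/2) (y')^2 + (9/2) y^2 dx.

The Lagrangian is L = (1/2) (y')^2 + (9/2) y^2.
Compute ∂L/∂y = 9y, ∂L/∂y' = y'.
The Euler-Lagrange equation d/dx(∂L/∂y') − ∂L/∂y = 0 reduces to
    y'' − 9 y = 0.
Its general solution is
    y(x) = A e^(3x) + B e^(−3x),
with A, B fixed by the endpoint conditions.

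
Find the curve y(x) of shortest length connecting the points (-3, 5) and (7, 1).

Arc-length functional: J[y] = ∫ sqrt(1 + (y')^2) dx.
Lagrangian L = sqrt(1 + (y')^2) has no explicit y dependence, so ∂L/∂y = 0 and the Euler-Lagrange equation gives
    d/dx( y' / sqrt(1 + (y')^2) ) = 0  ⇒  y' / sqrt(1 + (y')^2) = const.
Hence y' is constant, so y(x) is affine.
Fitting the endpoints (-3, 5) and (7, 1):
    slope m = (1 − 5) / (7 − (-3)) = -2/5,
    intercept c = 5 − m·(-3) = 19/5.
Extremal: y(x) = (-2/5) x + 19/5.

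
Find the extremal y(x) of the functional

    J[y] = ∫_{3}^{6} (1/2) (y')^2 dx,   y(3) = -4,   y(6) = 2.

The Lagrangian is L = (1/2) (y')^2.
Compute ∂L/∂y = 0, ∂L/∂y' = y'.
The Euler-Lagrange equation d/dx(∂L/∂y') − ∂L/∂y = 0 reduces to
    y'' = 0.
Its general solution is
    y(x) = A x + B,
with A, B fixed by the endpoint conditions.
Applying the endpoint conditions y(3) = -4 and y(6) = 2: solve A·3 + B = -4 and A·6 + B = 2. Subtracting gives A(6 − 3) = 2 − -4, so A = 2, and B = -4 − A·3 = -10. Therefore
    y(x) = 2 x - 10.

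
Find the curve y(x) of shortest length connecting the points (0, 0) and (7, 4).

Arc-length functional: J[y] = ∫ sqrt(1 + (y')^2) dx.
Lagrangian L = sqrt(1 + (y')^2) has no explicit y dependence, so ∂L/∂y = 0 and the Euler-Lagrange equation gives
    d/dx( y' / sqrt(1 + (y')^2) ) = 0  ⇒  y' / sqrt(1 + (y')^2) = const.
Hence y' is constant, so y(x) is affine.
Fitting the endpoints (0, 0) and (7, 4):
    slope m = (4 − 0) / (7 − 0) = 4/7,
    intercept c = 0 − m·0 = 0.
Extremal: y(x) = (4/7) x.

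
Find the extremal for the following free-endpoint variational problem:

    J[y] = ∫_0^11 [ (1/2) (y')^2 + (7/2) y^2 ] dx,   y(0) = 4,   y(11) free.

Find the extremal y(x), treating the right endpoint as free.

The Lagrangian L = (1/2) (y')^2 + (7/2) y^2 gives
    ∂L/∂y = 7 y,   ∂L/∂y' = y'.
Euler-Lagrange: y'' − 7 y = 0.
With k = sqrt(7), the general solution is
    y(x) = A cosh(sqrt(7) x) + B sinh(sqrt(7) x).
Fixed left endpoint y(0) = 4 ⇒ A = 4.
The right endpoint x = 11 is free, so the natural (transversality) condition is ∂L/∂y' |_{x=11} = 0, i.e. y'(11) = 0.
Compute y'(x) = A k sinh(k x) + B k cosh(k x), so
    y'(11) = A k sinh(k·11) + B k cosh(k·11) = 0
    ⇒ B = −A tanh(k·11) = − 4 tanh(sqrt(7)·11).
Therefore the extremal is
    y(x) = 4 cosh(sqrt(7) x) − 4 tanh(sqrt(7)·11) sinh(sqrt(7) x).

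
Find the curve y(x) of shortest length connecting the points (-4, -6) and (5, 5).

Arc-length functional: J[y] = ∫ sqrt(1 + (y')^2) dx.
Lagrangian L = sqrt(1 + (y')^2) has no explicit y dependence, so ∂L/∂y = 0 and the Euler-Lagrange equation gives
    d/dx( y' / sqrt(1 + (y')^2) ) = 0  ⇒  y' / sqrt(1 + (y')^2) = const.
Hence y' is constant, so y(x) is affine.
Fitting the endpoints (-4, -6) and (5, 5):
    slope m = (5 − (-6)) / (5 − (-4)) = 11/9,
    intercept c = (-6) − m·(-4) = -10/9.
Extremal: y(x) = (11/9) x - 10/9.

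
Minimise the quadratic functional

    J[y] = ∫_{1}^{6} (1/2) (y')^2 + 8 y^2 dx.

The Lagrangian is L = (1/2) (y')^2 + 8 y^2.
Compute ∂L/∂y = 16y, ∂L/∂y' = y'.
The Euler-Lagrange equation d/dx(∂L/∂y') − ∂L/∂y = 0 reduces to
    y'' − 16 y = 0.
Its general solution is
    y(x) = A e^(4x) + B e^(−4x),
with A, B fixed by the endpoint conditions.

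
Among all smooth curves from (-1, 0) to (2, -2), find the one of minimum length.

Arc-length functional: J[y] = ∫ sqrt(1 + (y')^2) dx.
Lagrangian L = sqrt(1 + (y')^2) has no explicit y dependence, so ∂L/∂y = 0 and the Euler-Lagrange equation gives
    d/dx( y' / sqrt(1 + (y')^2) ) = 0  ⇒  y' / sqrt(1 + (y')^2) = const.
Hence y' is constant, so y(x) is affine.
Fitting the endpoints (-1, 0) and (2, -2):
    slope m = ((-2) − 0) / (2 − (-1)) = -2/3,
    intercept c = 0 − m·(-1) = -2/3.
Extremal: y(x) = (-2/3) x - 2/3.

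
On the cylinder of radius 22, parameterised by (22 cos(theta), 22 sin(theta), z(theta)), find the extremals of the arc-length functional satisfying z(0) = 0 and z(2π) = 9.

Parameterise the cylinder of radius R = 22 as
    r(θ) = (22 cos θ, 22 sin θ, z(θ)).
The arc-length element is
    ds = sqrt(484 + (dz/dθ)^2) dθ,
so the Lagrangian is L = sqrt(484 + z'^2).
L depends on z' only, not on z or θ, so ∂L/∂z = 0 and
    ∂L/∂z' = z' / sqrt(484 + z'^2).
The Euler-Lagrange equation gives
    d/dθ( z' / sqrt(484 + z'^2) ) = 0,
so z' is constant. Integrating once:
    z(θ) = a θ + b,
a helix on the cylinder (a straight line when the cylinder is unrolled). The constants a, b are determined by the endpoint conditions.
With endpoint conditions z(0) = 0 and z(2π) = 9: from z(0) = b we get b = 0, and a·2π + 0 = 9 gives a = 9/(2π), so
    z(θ) = (9/(2π)) θ.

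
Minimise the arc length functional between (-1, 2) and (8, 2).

Arc-length functional: J[y] = ∫ sqrt(1 + (y')^2) dx.
Lagrangian L = sqrt(1 + (y')^2) has no explicit y dependence, so ∂L/∂y = 0 and the Euler-Lagrange equation gives
    d/dx( y' / sqrt(1 + (y')^2) ) = 0  ⇒  y' / sqrt(1 + (y')^2) = const.
Hence y' is constant, so y(x) is affine.
Fitting the endpoints (-1, 2) and (8, 2):
    slope m = (2 − 2) / (8 − (-1)) = 0,
    intercept c = 2 − m·(-1) = 2.
Extremal: y(x) = 2.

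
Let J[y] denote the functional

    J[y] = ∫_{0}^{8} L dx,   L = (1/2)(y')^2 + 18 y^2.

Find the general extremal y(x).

The Lagrangian is L = (1/2)(y')^2 + 18 y^2.
∂L/∂y = 36y.
∂L/∂y' = y'.
The Euler-Lagrange equation d/dx(∂L/∂y') − ∂L/∂y = 0 becomes:
    y'' - 36 y = 0
General solution: y(x) = A e^(6x) + B e^(-6x), where A and B are arbitrary constants fixed by the endpoint conditions.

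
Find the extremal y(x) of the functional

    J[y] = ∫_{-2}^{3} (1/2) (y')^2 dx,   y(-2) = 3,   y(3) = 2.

The Lagrangian is L = (1/2) (y')^2.
Compute ∂L/∂y = 0, ∂L/∂y' = y'.
The Euler-Lagrange equation d/dx(∂L/∂y') − ∂L/∂y = 0 reduces to
    y'' = 0.
Its general solution is
    y(x) = A x + B,
with A, B fixed by the endpoint conditions.
Applying the endpoint conditions y(-2) = 3 and y(3) = 2: solve A·-2 + B = 3 and A·3 + B = 2. Subtracting gives A(3 − -2) = 2 − 3, so A = -1/5, and B = 3 − A·-2 = 13/5. Therefore
    y(x) = (-1/5) x + 13/5.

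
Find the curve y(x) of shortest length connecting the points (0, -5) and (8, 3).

Arc-length functional: J[y] = ∫ sqrt(1 + (y')^2) dx.
Lagrangian L = sqrt(1 + (y')^2) has no explicit y dependence, so ∂L/∂y = 0 and the Euler-Lagrange equation gives
    d/dx( y' / sqrt(1 + (y')^2) ) = 0  ⇒  y' / sqrt(1 + (y')^2) = const.
Hence y' is constant, so y(x) is affine.
Fitting the endpoints (0, -5) and (8, 3):
    slope m = (3 − (-5)) / (8 − 0) = 1,
    intercept c = (-5) − m·0 = -5.
Extremal: y(x) = x - 5.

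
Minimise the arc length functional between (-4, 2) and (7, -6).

Arc-length functional: J[y] = ∫ sqrt(1 + (y')^2) dx.
Lagrangian L = sqrt(1 + (y')^2) has no explicit y dependence, so ∂L/∂y = 0 and the Euler-Lagrange equation gives
    d/dx( y' / sqrt(1 + (y')^2) ) = 0  ⇒  y' / sqrt(1 + (y')^2) = const.
Hence y' is constant, so y(x) is affine.
Fitting the endpoints (-4, 2) and (7, -6):
    slope m = ((-6) − 2) / (7 − (-4)) = -8/11,
    intercept c = 2 − m·(-4) = -10/11.
Extremal: y(x) = (-8/11) x - 10/11.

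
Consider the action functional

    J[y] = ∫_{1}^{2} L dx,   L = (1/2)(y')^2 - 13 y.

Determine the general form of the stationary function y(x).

The Lagrangian is L = (1/2)(y')^2 - 13 y.
∂L/∂y = -13.
∂L/∂y' = y'.
The Euler-Lagrange equation d/dx(∂L/∂y') − ∂L/∂y = 0 becomes:
    y'' + 13 = 0
General solution: y(x) = -(13/2) x^2 + A x + B, where A and B are arbitrary constants fixed by the endpoint conditions.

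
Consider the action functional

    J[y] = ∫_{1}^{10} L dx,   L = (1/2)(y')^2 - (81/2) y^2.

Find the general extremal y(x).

The Lagrangian is L = (1/2)(y')^2 - (81/2) y^2.
∂L/∂y = -81y.
∂L/∂y' = y'.
The Euler-Lagrange equation d/dx(∂L/∂y') − ∂L/∂y = 0 becomes:
    y'' + 81 y = 0
General solution: y(x) = A sin(9x) + B cos(9x), where A and B are arbitrary constants fixed by the endpoint conditions.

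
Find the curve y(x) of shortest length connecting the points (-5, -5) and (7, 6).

Arc-length functional: J[y] = ∫ sqrt(1 + (y')^2) dx.
Lagrangian L = sqrt(1 + (y')^2) has no explicit y dependence, so ∂L/∂y = 0 and the Euler-Lagrange equation gives
    d/dx( y' / sqrt(1 + (y')^2) ) = 0  ⇒  y' / sqrt(1 + (y')^2) = const.
Hence y' is constant, so y(x) is affine.
Fitting the endpoints (-5, -5) and (7, 6):
    slope m = (6 − (-5)) / (7 − (-5)) = 11/12,
    intercept c = (-5) − m·(-5) = -5/12.
Extremal: y(x) = (11/12) x - 5/12.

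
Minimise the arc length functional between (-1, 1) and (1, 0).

Arc-length functional: J[y] = ∫ sqrt(1 + (y')^2) dx.
Lagrangian L = sqrt(1 + (y')^2) has no explicit y dependence, so ∂L/∂y = 0 and the Euler-Lagrange equation gives
    d/dx( y' / sqrt(1 + (y')^2) ) = 0  ⇒  y' / sqrt(1 + (y')^2) = const.
Hence y' is constant, so y(x) is affine.
Fitting the endpoints (-1, 1) and (1, 0):
    slope m = (0 − 1) / (1 − (-1)) = -1/2,
    intercept c = 1 − m·(-1) = 1/2.
Extremal: y(x) = (-1/2) x + 1/2.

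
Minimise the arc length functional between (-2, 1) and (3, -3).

Arc-length functional: J[y] = ∫ sqrt(1 + (y')^2) dx.
Lagrangian L = sqrt(1 + (y')^2) has no explicit y dependence, so ∂L/∂y = 0 and the Euler-Lagrange equation gives
    d/dx( y' / sqrt(1 + (y')^2) ) = 0  ⇒  y' / sqrt(1 + (y')^2) = const.
Hence y' is constant, so y(x) is affine.
Fitting the endpoints (-2, 1) and (3, -3):
    slope m = ((-3) − 1) / (3 − (-2)) = -4/5,
    intercept c = 1 − m·(-2) = -3/5.
Extremal: y(x) = (-4/5) x - 3/5.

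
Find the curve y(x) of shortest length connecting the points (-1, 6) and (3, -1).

Arc-length functional: J[y] = ∫ sqrt(1 + (y')^2) dx.
Lagrangian L = sqrt(1 + (y')^2) has no explicit y dependence, so ∂L/∂y = 0 and the Euler-Lagrange equation gives
    d/dx( y' / sqrt(1 + (y')^2) ) = 0  ⇒  y' / sqrt(1 + (y')^2) = const.
Hence y' is constant, so y(x) is affine.
Fitting the endpoints (-1, 6) and (3, -1):
    slope m = ((-1) − 6) / (3 − (-1)) = -7/4,
    intercept c = 6 − m·(-1) = 17/4.
Extremal: y(x) = (-7/4) x + 17/4.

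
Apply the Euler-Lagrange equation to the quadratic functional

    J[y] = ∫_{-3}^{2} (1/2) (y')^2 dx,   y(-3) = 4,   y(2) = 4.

The Lagrangian is L = (1/2) (y')^2.
Compute ∂L/∂y = 0, ∂L/∂y' = y'.
The Euler-Lagrange equation d/dx(∂L/∂y') − ∂L/∂y = 0 reduces to
    y'' = 0.
Its general solution is
    y(x) = A x + B,
with A, B fixed by the endpoint conditions.
Applying the endpoint conditions y(-3) = 4 and y(2) = 4: solve A·-3 + B = 4 and A·2 + B = 4. Subtracting gives A(2 − -3) = 4 − 4, so A = 0, and B = 4 − A·-3 = 4. Therefore
    y(x) = 4.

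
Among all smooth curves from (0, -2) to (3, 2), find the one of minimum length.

Arc-length functional: J[y] = ∫ sqrt(1 + (y')^2) dx.
Lagrangian L = sqrt(1 + (y')^2) has no explicit y dependence, so ∂L/∂y = 0 and the Euler-Lagrange equation gives
    d/dx( y' / sqrt(1 + (y')^2) ) = 0  ⇒  y' / sqrt(1 + (y')^2) = const.
Hence y' is constant, so y(x) is affine.
Fitting the endpoints (0, -2) and (3, 2):
    slope m = (2 − (-2)) / (3 − 0) = 4/3,
    intercept c = (-2) − m·0 = -2.
Extremal: y(x) = (4/3) x - 2.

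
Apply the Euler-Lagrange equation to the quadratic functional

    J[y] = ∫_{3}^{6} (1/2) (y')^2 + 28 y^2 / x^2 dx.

The Lagrangian is L = (1/2) (y')^2 + 28 y^2 / x^2.
Compute ∂L/∂y = 56y/x^2, ∂L/∂y' = y'.
The Euler-Lagrange equation d/dx(∂L/∂y') − ∂L/∂y = 0 reduces to
    y'' − 56/x^2 · y = 0  (x > 0).
Its general solution is
    y(x) = A x^8 + B x^(-7),
with A, B fixed by the endpoint conditions.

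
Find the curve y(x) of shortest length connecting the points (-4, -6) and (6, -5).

Arc-length functional: J[y] = ∫ sqrt(1 + (y')^2) dx.
Lagrangian L = sqrt(1 + (y')^2) has no explicit y dependence, so ∂L/∂y = 0 and the Euler-Lagrange equation gives
    d/dx( y' / sqrt(1 + (y')^2) ) = 0  ⇒  y' / sqrt(1 + (y')^2) = const.
Hence y' is constant, so y(x) is affine.
Fitting the endpoints (-4, -6) and (6, -5):
    slope m = ((-5) − (-6)) / (6 − (-4)) = 1/10,
    intercept c = (-6) − m·(-4) = -28/5.
Extremal: y(x) = (1/10) x - 28/5.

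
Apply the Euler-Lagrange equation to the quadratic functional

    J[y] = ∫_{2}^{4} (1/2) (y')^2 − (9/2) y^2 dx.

The Lagrangian is L = (1/2) (y')^2 − (9/2) y^2.
Compute ∂L/∂y = -9y, ∂L/∂y' = y'.
The Euler-Lagrange equation d/dx(∂L/∂y') − ∂L/∂y = 0 reduces to
    y'' + 9 y = 0.
Its general solution is
    y(x) = A sin(3x) + B cos(3x),
with A, B fixed by the endpoint conditions.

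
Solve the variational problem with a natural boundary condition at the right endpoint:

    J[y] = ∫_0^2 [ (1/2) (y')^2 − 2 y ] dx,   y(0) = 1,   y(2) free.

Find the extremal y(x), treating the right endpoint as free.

The Lagrangian L = (1/2) (y')^2 − 2 y gives
    ∂L/∂y = −2,   ∂L/∂y' = y'.
Euler-Lagrange: d/dx(y') − (−2) = 0, i.e. y'' + 2 = 0, so
    y(x) = −(2/2) x^2 + C1 x + C2.
Fixed left endpoint y(0) = 1 ⇒ C2 = 1.
The right endpoint x = 2 is free, so the natural (transversality) condition is ∂L/∂y' |_{x=2} = 0, i.e. y'(2) = 0.
Compute y'(x) = −2 x + C1, so y'(2) = −4 + C1 = 0 ⇒ C1 = 4.
Therefore the extremal is
    y(x) = −x^2 + 4 x + 1.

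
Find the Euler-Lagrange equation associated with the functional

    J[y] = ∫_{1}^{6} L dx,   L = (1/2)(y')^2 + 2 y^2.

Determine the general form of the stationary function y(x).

The Lagrangian is L = (1/2)(y')^2 + 2 y^2.
∂L/∂y = 4y.
∂L/∂y' = y'.
The Euler-Lagrange equation d/dx(∂L/∂y') − ∂L/∂y = 0 becomes:
    y'' - 4 y = 0
General solution: y(x) = A e^(2x) + B e^(-2x), where A and B are arbitrary constants fixed by the endpoint conditions.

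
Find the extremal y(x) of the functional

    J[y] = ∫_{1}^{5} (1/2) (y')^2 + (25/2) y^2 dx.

The Lagrangian is L = (1/2) (y')^2 + (25/2) y^2.
Compute ∂L/∂y = 25y, ∂L/∂y' = y'.
The Euler-Lagrange equation d/dx(∂L/∂y') − ∂L/∂y = 0 reduces to
    y'' − 25 y = 0.
Its general solution is
    y(x) = A e^(5x) + B e^(−5x),
with A, B fixed by the endpoint conditions.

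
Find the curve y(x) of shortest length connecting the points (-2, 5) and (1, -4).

Arc-length functional: J[y] = ∫ sqrt(1 + (y')^2) dx.
Lagrangian L = sqrt(1 + (y')^2) has no explicit y dependence, so ∂L/∂y = 0 and the Euler-Lagrange equation gives
    d/dx( y' / sqrt(1 + (y')^2) ) = 0  ⇒  y' / sqrt(1 + (y')^2) = const.
Hence y' is constant, so y(x) is affine.
Fitting the endpoints (-2, 5) and (1, -4):
    slope m = ((-4) − 5) / (1 − (-2)) = -3,
    intercept c = 5 − m·(-2) = -1.
Extremal: y(x) = -3 x - 1.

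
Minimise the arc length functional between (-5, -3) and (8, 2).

Arc-length functional: J[y] = ∫ sqrt(1 + (y')^2) dx.
Lagrangian L = sqrt(1 + (y')^2) has no explicit y dependence, so ∂L/∂y = 0 and the Euler-Lagrange equation gives
    d/dx( y' / sqrt(1 + (y')^2) ) = 0  ⇒  y' / sqrt(1 + (y')^2) = const.
Hence y' is constant, so y(x) is affine.
Fitting the endpoints (-5, -3) and (8, 2):
    slope m = (2 − (-3)) / (8 − (-5)) = 5/13,
    intercept c = (-3) − m·(-5) = -14/13.
Extremal: y(x) = (5/13) x - 14/13.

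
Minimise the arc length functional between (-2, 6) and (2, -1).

Arc-length functional: J[y] = ∫ sqrt(1 + (y')^2) dx.
Lagrangian L = sqrt(1 + (y')^2) has no explicit y dependence, so ∂L/∂y = 0 and the Euler-Lagrange equation gives
    d/dx( y' / sqrt(1 + (y')^2) ) = 0  ⇒  y' / sqrt(1 + (y')^2) = const.
Hence y' is constant, so y(x) is affine.
Fitting the endpoints (-2, 6) and (2, -1):
    slope m = ((-1) − 6) / (2 − (-2)) = -7/4,
    intercept c = 6 − m·(-2) = 5/2.
Extremal: y(x) = (-7/4) x + 5/2.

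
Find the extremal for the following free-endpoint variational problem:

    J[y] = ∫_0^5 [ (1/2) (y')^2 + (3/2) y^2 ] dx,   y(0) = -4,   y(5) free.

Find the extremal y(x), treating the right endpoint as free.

The Lagrangian L = (1/2) (y')^2 + (3/2) y^2 gives
    ∂L/∂y = 3 y,   ∂L/∂y' = y'.
Euler-Lagrange: y'' − 3 y = 0.
With k = sqrt(3), the general solution is
    y(x) = A cosh(sqrt(3) x) + B sinh(sqrt(3) x).
Fixed left endpoint y(0) = -4 ⇒ A = -4.
The right endpoint x = 5 is free, so the natural (transversality) condition is ∂L/∂y' |_{x=5} = 0, i.e. y'(5) = 0.
Compute y'(x) = A k sinh(k x) + B k cosh(k x), so
    y'(5) = A k sinh(k·5) + B k cosh(k·5) = 0
    ⇒ B = −A tanh(k·5) = 4 tanh(sqrt(3)·5).
Therefore the extremal is
    y(x) = −4 cosh(sqrt(3) x) + 4 tanh(sqrt(3)·5) sinh(sqrt(3) x).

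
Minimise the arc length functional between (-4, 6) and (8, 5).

Arc-length functional: J[y] = ∫ sqrt(1 + (y')^2) dx.
Lagrangian L = sqrt(1 + (y')^2) has no explicit y dependence, so ∂L/∂y = 0 and the Euler-Lagrange equation gives
    d/dx( y' / sqrt(1 + (y')^2) ) = 0  ⇒  y' / sqrt(1 + (y')^2) = const.
Hence y' is constant, so y(x) is affine.
Fitting the endpoints (-4, 6) and (8, 5):
    slope m = (5 − 6) / (8 − (-4)) = -1/12,
    intercept c = 6 − m·(-4) = 17/3.
Extremal: y(x) = (-1/12) x + 17/3.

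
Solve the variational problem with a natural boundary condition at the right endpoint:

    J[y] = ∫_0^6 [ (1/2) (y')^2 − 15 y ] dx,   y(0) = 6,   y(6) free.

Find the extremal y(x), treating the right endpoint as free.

The Lagrangian L = (1/2) (y')^2 − 15 y gives
    ∂L/∂y = −15,   ∂L/∂y' = y'.
Euler-Lagrange: d/dx(y') − (−15) = 0, i.e. y'' + 15 = 0, so
    y(x) = −(15/2) x^2 + C1 x + C2.
Fixed left endpoint y(0) = 6 ⇒ C2 = 6.
The right endpoint x = 6 is free, so the natural (transversality) condition is ∂L/∂y' |_{x=6} = 0, i.e. y'(6) = 0.
Compute y'(x) = −15 x + C1, so y'(6) = −90 + C1 = 0 ⇒ C1 = 90.
Therefore the extremal is
    y(x) = −(15/2) x^2 + 90 x + 6.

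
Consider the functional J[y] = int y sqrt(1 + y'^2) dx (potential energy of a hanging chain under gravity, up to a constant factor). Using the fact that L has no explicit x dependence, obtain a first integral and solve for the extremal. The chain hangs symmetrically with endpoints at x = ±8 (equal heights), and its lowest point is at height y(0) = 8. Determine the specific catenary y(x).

The Lagrangian L(y, y') = y sqrt(1 + y'^2) has no explicit x dependence, so the Beltrami identity applies:
    L − y' ∂L/∂y' = C.
Compute ∂L/∂y' = y · y' / sqrt(1 + y'^2). Then
    L − y' ∂L/∂y'
    = y sqrt(1 + y'^2) − y · y'^2 / sqrt(1 + y'^2)
    = y (1 + y'^2 − y'^2) / sqrt(1 + y'^2)
    = y / sqrt(1 + y'^2) = C.
Squaring gives y^2 = C^2 (1 + y'^2), i.e.
    y'^2 = y^2 / C^2 − 1.
Separating variables,
    dy / sqrt(y^2 − C^2) = dx / C,
and integrating gives arccosh(y / C) = (x − a)/C, so
    y(x) = C cosh((x − a)/C),
the catenary. The constants C and a are fixed by the two endpoint conditions (and, for the hanging-chain problem, the length constraint selects C).
Now fit the given data. The endpoints x = ±8 are symmetric at equal height, so the catenary is even about its minimum: a = 0 and y(x) = C cosh(x/C). The lowest point is y(0) = C cosh(0) = C, and we are told y(0) = 8, so C = 8. Therefore
    y(x) = 8 cosh(x/8),
and at the endpoints
    y(±8) = 8 cosh(8/8).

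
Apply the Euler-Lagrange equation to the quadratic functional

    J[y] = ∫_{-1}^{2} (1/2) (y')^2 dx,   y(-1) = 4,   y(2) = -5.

The Lagrangian is L = (1/2) (y')^2.
Compute ∂L/∂y = 0, ∂L/∂y' = y'.
The Euler-Lagrange equation d/dx(∂L/∂y') − ∂L/∂y = 0 reduces to
    y'' = 0.
Its general solution is
    y(x) = A x + B,
with A, B fixed by the endpoint conditions.
Applying the endpoint conditions y(-1) = 4 and y(2) = -5: solve A·-1 + B = 4 and A·2 + B = -5. Subtracting gives A(2 − -1) = -5 − 4, so A = -3, and B = 4 − A·-1 = 1. Therefore
    y(x) = -3 x + 1.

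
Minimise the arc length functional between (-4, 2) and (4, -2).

Arc-length functional: J[y] = ∫ sqrt(1 + (y')^2) dx.
Lagrangian L = sqrt(1 + (y')^2) has no explicit y dependence, so ∂L/∂y = 0 and the Euler-Lagrange equation gives
    d/dx( y' / sqrt(1 + (y')^2) ) = 0  ⇒  y' / sqrt(1 + (y')^2) = const.
Hence y' is constant, so y(x) is affine.
Fitting the endpoints (-4, 2) and (4, -2):
    slope m = ((-2) − 2) / (4 − (-4)) = -1/2,
    intercept c = 2 − m·(-4) = 0.
Extremal: y(x) = (-1/2) x.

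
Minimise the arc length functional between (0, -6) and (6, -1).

Arc-length functional: J[y] = ∫ sqrt(1 + (y')^2) dx.
Lagrangian L = sqrt(1 + (y')^2) has no explicit y dependence, so ∂L/∂y = 0 and the Euler-Lagrange equation gives
    d/dx( y' / sqrt(1 + (y')^2) ) = 0  ⇒  y' / sqrt(1 + (y')^2) = const.
Hence y' is constant, so y(x) is affine.
Fitting the endpoints (0, -6) and (6, -1):
    slope m = ((-1) − (-6)) / (6 − 0) = 5/6,
    intercept c = (-6) − m·0 = -6.
Extremal: y(x) = (5/6) x - 6.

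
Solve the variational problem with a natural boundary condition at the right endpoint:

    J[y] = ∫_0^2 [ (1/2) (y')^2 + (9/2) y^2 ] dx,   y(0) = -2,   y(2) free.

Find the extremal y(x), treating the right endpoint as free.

The Lagrangian L = (1/2) (y')^2 + (9/2) y^2 gives
    ∂L/∂y = 9 y,   ∂L/∂y' = y'.
Euler-Lagrange: y'' − 9 y = 0.
With k = 3, the general solution is
    y(x) = A cosh(3 x) + B sinh(3 x).
Fixed left endpoint y(0) = -2 ⇒ A = -2.
The right endpoint x = 2 is free, so the natural (transversality) condition is ∂L/∂y' |_{x=2} = 0, i.e. y'(2) = 0.
Compute y'(x) = A k sinh(k x) + B k cosh(k x), so
    y'(2) = A k sinh(k·2) + B k cosh(k·2) = 0
    ⇒ B = −A tanh(k·2) = 2 tanh(3·2).
Therefore the extremal is
    y(x) = −2 cosh(3 x) + 2 tanh(3·2) sinh(3 x).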